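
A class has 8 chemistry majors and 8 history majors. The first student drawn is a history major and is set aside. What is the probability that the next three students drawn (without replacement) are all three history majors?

With the first student removed, 7 history majors remain out of 15.
P = 7/15 × 6/14 × 5/13 = 210/2730 = 1/13.

1/13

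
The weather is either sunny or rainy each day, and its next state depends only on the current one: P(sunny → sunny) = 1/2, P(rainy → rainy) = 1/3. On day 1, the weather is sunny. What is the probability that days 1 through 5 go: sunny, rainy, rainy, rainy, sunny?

Day 1 is given. For each transition, use the conditional probability from the current state:
P(rainy | sunny) = 1/2; P(rainy | rainy) = 1/3; P(rainy | rainy) = 1/3; P(sunny | rainy) = 2/3.
P = 1/2 × 1/3 × 1/3 × 2/3 = 2/54 = 1/27.

1/27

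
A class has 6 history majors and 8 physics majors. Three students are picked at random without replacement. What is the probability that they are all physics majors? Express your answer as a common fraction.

P(every draw is a physics major) = 8/14 × 7/13 × 6/12 = 336/2184 = 2/13.

2/13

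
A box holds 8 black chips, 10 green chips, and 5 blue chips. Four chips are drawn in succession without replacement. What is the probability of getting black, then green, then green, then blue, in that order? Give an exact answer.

30/1771

Chain rule:
P = 8/23 × 10/22 × 9/21 × 5/20 = 3600/212520 = 30/1771.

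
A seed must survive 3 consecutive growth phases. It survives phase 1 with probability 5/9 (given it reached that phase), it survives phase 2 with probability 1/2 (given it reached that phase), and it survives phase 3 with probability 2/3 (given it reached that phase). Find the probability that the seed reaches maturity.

5/27

The events are sequential, so multiply the conditional probabilities:
P = 5/9 × 1/2 × 2/3 = 10/54 = 5/27.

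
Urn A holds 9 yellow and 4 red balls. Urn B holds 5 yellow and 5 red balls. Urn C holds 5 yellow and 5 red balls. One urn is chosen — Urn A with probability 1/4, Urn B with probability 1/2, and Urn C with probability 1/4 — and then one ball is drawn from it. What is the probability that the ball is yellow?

From Urn A: P(yellow) = 9/13.
From Urn B: P(yellow) = 5/10.
From Urn C: P(yellow) = 5/10.
Total probability = (1/4)(9/13) + (1/2)(5/10) + (1/4)(5/10) = 57/104.

57/104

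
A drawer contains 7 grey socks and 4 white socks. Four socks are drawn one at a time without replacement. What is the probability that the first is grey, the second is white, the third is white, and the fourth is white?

7/330

Each draw changes the counts, so multiply the conditional probabilities along the sequence:
P = 7/11 × 4/10 × 3/9 × 2/8 = 168/7920 = 7/330.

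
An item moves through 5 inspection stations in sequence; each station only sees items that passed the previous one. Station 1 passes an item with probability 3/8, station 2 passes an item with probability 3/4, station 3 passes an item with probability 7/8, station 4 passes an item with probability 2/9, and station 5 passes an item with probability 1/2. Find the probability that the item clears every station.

7/256

Each stage is reached only if all earlier stages succeed, so
P = 3/8 × 3/4 × 7/8 × 2/9 × 1/2 = 126/4608 = 7/256.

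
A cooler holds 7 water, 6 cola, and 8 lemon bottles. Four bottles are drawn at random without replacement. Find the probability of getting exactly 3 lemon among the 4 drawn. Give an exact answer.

104/855

One ordering (lemon drawn first) has probability 8/21 × 7/20 × 6/19 × 13/18 = 4368/143640 = 26/855.
There are C(4,3) = 4 such orderings, each equally likely, so P = 4 × 26/855 = 104/855.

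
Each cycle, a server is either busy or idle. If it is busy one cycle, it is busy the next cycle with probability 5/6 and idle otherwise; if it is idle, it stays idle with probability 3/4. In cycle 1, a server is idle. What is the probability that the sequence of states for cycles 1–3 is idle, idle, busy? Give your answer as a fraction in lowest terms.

3/16

Cycle 1 is given. For each transition, use the conditional probability from the current state:
P(idle | idle) = 3/4; P(busy | idle) = 1/4.
P = 3/4 × 1/4 = 3/16.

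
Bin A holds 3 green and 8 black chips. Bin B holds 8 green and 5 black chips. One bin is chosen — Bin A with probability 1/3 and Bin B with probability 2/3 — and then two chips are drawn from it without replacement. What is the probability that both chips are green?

From Bin A: P(both green) = (3/11)(2/10) = 3/55.
From Bin B: P(both green) = (8/13)(7/12) = 14/39.
Total probability = (1/3)(3/55) + (2/3)(14/39) = 1657/6435.

1657/6435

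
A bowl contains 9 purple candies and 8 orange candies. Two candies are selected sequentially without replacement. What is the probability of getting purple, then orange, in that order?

9/34

Multiply the probability of each draw given the previous ones:
P = 9/17 × 8/16 = 72/272 = 9/34.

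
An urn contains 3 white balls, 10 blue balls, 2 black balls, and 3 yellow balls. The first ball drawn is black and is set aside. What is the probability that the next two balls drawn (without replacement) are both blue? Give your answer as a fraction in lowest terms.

After the first draw, 10 of the remaining 17 balls are blue.
P = 10/17 × 9/16 = 90/272 = 45/136.

45/136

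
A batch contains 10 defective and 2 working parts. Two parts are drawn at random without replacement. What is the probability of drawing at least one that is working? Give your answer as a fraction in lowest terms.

P(no working) = 10/12 × 9/11 = 90/132 = 15/22.
P(at least one) = 1 − 15/22 = 7/22.

7/22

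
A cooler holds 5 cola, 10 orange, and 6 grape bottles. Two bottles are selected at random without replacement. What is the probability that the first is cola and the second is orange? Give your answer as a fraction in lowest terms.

Multiply the probability of each draw given the previous ones:
P = 5/21 × 10/20 = 50/420 = 5/42.

5/42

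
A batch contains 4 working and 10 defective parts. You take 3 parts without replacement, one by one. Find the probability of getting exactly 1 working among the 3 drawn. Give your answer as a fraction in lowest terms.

One ordering (working drawn first) has probability 4/14 × 10/13 × 9/12 = 360/2184 = 15/91.
There are C(3,1) = 3 such orderings, each equally likely, so P = 3 × 15/91 = 45/91.

45/91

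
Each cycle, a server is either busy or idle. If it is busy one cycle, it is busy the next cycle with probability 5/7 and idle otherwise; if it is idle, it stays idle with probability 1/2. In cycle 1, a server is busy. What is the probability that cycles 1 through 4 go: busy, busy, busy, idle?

50/343

Cycle 1 is given. For each transition, use the conditional probability from the current state:
P(busy | busy) = 5/7; P(busy | busy) = 5/7; P(idle | busy) = 2/7.
P = 5/7 × 5/7 × 2/7 = 50/343.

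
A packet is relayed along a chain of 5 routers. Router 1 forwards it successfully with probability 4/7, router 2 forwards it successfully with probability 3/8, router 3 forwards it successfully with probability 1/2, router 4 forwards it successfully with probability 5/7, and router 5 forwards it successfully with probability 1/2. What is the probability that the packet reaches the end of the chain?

Each stage is reached only if all earlier stages succeed, so
P = 4/7 × 3/8 × 1/2 × 5/7 × 1/2 = 60/1568 = 15/392.

15/392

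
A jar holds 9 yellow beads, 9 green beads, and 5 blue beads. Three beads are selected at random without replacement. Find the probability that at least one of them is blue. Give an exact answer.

955/1771

P(no blue) = 18/23 × 17/22 × 16/21 = 4896/10626 = 816/1771.
P(at least one) = 1 − 816/1771 = 955/1771.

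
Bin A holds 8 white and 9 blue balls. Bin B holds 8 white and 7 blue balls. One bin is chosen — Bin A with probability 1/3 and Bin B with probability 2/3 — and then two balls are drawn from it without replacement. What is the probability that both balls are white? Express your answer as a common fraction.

From Bin A: P(both white) = (8/17)(7/16) = 7/34.
From Bin B: P(both white) = (8/15)(7/14) = 4/15.
Total probability = (1/3)(7/34) + (2/3)(4/15) = 377/1530.

377/1530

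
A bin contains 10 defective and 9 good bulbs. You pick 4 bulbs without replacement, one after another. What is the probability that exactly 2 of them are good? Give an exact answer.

One ordering (good drawn first) has probability 9/19 × 8/18 × 10/17 × 9/16 = 6480/93024 = 45/646.
There are C(4,2) = 6 such orderings, each equally likely, so P = 6 × 45/646 = 135/323.

135/323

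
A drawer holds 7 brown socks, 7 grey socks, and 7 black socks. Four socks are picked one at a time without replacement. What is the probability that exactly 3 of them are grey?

14/171

One ordering (grey drawn first) has probability 7/21 × 6/20 × 5/19 × 14/18 = 2940/143640 = 7/342.
There are C(4,3) = 4 such orderings, each equally likely, so P = 4 × 7/342 = 14/171.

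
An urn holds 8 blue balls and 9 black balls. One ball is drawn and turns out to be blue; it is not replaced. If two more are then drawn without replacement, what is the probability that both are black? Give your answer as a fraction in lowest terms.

With the first ball removed, 9 black remain out of 16.
P = 9/16 × 8/15 = 72/240 = 3/10.

3/10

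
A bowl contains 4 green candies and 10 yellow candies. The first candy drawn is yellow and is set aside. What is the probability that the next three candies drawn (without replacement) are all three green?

2/143

With the first candy removed, 4 green remain out of 13.
P = 4/13 × 3/12 × 2/11 = 24/1716 = 2/143.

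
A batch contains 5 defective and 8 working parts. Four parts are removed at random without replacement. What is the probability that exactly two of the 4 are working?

One ordering (working drawn first) has probability 8/13 × 7/12 × 5/11 × 4/10 = 1120/17160 = 28/429.
There are C(4,2) = 6 such orderings, each equally likely, so P = 6 × 28/429 = 56/143.

56/143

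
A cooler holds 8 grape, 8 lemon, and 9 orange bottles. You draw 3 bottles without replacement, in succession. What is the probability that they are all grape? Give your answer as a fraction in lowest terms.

P = 8/25 × 7/24 × 6/23 = 336/13800 = 14/575.

14/575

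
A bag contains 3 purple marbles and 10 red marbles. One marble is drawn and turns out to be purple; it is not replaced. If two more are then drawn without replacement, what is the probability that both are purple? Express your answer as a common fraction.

1/66

With the first marble removed, 2 purple remain out of 12.
P = 2/12 × 1/11 = 2/132 = 1/66.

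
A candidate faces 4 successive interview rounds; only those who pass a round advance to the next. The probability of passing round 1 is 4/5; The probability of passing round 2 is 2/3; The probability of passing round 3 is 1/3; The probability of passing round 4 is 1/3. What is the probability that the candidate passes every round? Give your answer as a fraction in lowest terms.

Multiplying along the chain,
P = 4/5 × 2/3 × 1/3 × 1/3 = 8/135.

8/135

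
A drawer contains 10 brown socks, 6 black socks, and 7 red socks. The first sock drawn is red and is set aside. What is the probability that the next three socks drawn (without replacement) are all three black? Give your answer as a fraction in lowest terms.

After the first draw, 6 of the remaining 22 socks are black.
P = 6/22 × 5/21 × 4/20 = 120/9240 = 1/77.

1/77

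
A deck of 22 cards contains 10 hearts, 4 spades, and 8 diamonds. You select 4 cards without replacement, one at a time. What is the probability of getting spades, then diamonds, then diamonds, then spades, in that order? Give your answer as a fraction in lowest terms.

Each draw changes the counts, so multiply the conditional probabilities along the sequence:
P = 4/22 × 8/21 × 7/20 × 3/19 = 672/175560 = 4/1045.

4/1045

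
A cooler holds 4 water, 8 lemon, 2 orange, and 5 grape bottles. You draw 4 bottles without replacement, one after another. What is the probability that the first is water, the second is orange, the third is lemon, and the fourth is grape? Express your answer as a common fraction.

Each draw changes the counts, so multiply the conditional probabilities along the sequence:
P = 4/19 × 2/18 × 8/17 × 5/16 = 320/93024 = 10/2907.

10/2907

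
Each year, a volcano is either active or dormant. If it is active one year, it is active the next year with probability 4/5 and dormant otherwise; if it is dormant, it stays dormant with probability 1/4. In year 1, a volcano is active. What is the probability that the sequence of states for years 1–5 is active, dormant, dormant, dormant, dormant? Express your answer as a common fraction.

1/320

Year 1 is given. For each transition, use the conditional probability from the current state:
P(dormant | active) = 1/5; P(dormant | dormant) = 1/4; P(dormant | dormant) = 1/4; P(dormant | dormant) = 1/4.
P = 1/5 × 1/4 × 1/4 × 1/4 = 1/320.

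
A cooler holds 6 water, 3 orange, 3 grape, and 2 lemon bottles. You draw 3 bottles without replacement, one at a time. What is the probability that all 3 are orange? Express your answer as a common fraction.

1/364

P(every draw is orange) = 3/14 × 2/13 × 1/12 = 6/2184 = 1/364.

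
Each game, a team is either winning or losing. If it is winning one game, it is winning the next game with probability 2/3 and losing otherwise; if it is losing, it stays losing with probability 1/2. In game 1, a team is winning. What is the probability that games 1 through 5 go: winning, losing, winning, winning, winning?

2/27

Game 1 is given. For each transition, use the conditional probability from the current state:
P(losing | winning) = 1/3; P(winning | losing) = 1/2; P(winning | winning) = 2/3; P(winning | winning) = 2/3.
P = 1/3 × 1/2 × 2/3 × 2/3 = 4/54 = 2/27.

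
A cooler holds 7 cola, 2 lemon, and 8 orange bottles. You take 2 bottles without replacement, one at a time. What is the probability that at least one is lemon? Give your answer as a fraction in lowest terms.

P(no lemon) = 15/17 × 14/16 = 210/272 = 105/136.
P(at least one) = 1 − 105/136 = 31/136.

31/136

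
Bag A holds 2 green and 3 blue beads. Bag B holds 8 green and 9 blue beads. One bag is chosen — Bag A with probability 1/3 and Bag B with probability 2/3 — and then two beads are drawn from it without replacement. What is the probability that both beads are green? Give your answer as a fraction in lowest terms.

29/170

From Bag A: P(both green) = (2/5)(1/4) = 1/10.
From Bag B: P(both green) = (8/17)(7/16) = 7/34.
Total probability = (1/3)(1/10) + (2/3)(7/34) = 29/170.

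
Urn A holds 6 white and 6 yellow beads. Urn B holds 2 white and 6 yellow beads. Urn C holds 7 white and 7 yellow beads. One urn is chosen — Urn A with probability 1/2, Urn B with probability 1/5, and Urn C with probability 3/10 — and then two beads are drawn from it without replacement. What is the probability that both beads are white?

951/5005

From Urn A: P(both white) = (6/12)(5/11) = 5/22.
From Urn B: P(both white) = (2/8)(1/7) = 1/28.
From Urn C: P(both white) = (7/14)(6/13) = 3/13.
Total probability = (1/2)(5/22) + (1/5)(1/28) + (3/10)(3/13) = 951/5005.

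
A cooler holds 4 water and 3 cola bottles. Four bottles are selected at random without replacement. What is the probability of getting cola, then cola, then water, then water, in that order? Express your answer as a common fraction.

3/35

Each draw changes the counts, so multiply the conditional probabilities along the sequence:
P = 3/7 × 2/6 × 4/5 × 3/4 = 72/840 = 3/35.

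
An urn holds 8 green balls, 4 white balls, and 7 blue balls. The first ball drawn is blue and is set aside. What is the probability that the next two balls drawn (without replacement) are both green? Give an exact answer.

After the first draw, 8 of the remaining 18 balls are green.
P = 8/18 × 7/17 = 56/306 = 28/153.

28/153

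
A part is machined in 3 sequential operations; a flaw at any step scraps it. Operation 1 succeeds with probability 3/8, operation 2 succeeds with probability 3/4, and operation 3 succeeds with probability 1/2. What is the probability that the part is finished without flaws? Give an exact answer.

9/64

Multiplying along the chain,
P = 3/8 × 3/4 × 1/2 = 9/64.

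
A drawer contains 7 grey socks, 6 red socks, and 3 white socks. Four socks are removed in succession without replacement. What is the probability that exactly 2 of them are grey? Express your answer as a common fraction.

27/65

One ordering (grey drawn first) has probability 7/16 × 6/15 × 9/14 × 8/13 = 3024/43680 = 9/130.
There are C(4,2) = 6 such orderings, each equally likely, so P = 6 × 9/130 = 27/65.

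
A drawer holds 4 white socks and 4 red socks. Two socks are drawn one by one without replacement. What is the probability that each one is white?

P(all white) = 4/8 × 3/7 = 12/56 = 3/14.

3/14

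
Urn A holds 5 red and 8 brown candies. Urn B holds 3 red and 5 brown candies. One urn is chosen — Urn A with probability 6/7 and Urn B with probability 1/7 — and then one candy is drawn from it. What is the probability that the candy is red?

279/728

From Urn A: P(red) = 5/13.
From Urn B: P(red) = 3/8.
Total probability = (6/7)(5/13) + (1/7)(3/8) = 279/728.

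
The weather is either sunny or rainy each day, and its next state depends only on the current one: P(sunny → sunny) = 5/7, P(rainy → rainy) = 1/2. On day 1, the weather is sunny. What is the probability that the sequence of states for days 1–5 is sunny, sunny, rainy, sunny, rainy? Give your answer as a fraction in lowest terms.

Day 1 is given. For each transition, use the conditional probability from the current state:
P(sunny | sunny) = 5/7; P(rainy | sunny) = 2/7; P(sunny | rainy) = 1/2; P(rainy | sunny) = 2/7.
P = 5/7 × 2/7 × 1/2 × 2/7 = 20/686 = 10/343.

10/343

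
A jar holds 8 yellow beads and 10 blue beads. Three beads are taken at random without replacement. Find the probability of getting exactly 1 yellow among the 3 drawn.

One ordering (yellow drawn first) has probability 8/18 × 10/17 × 9/16 = 720/4896 = 5/34.
There are C(3,1) = 3 such orderings, each equally likely, so P = 3 × 5/34 = 15/34.

15/34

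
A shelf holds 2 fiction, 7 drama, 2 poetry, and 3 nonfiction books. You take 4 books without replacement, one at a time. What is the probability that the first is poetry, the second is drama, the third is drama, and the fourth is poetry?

1/286

Each draw changes the counts, so multiply the conditional probabilities along the sequence:
P = 2/14 × 7/13 × 6/12 × 1/11 = 84/24024 = 1/286.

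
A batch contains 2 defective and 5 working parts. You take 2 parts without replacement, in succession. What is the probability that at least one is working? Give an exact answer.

P(no working) = 2/7 × 1/6 = 2/42 = 1/21.
P(at least one) = 1 − 1/21 = 20/21.

20/21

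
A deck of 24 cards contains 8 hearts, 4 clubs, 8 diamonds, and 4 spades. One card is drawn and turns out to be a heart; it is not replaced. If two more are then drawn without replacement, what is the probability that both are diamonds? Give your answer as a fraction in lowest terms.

With the first card removed, 8 diamonds remain out of 23.
P = 8/23 × 7/22 = 56/506 = 28/253.

28/253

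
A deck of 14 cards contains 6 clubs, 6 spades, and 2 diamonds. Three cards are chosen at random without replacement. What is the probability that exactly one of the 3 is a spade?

One ordering (a spade drawn first) has probability 6/14 × 8/13 × 7/12 = 336/2184 = 2/13.
There are C(3,1) = 3 such orderings, each equally likely, so P = 3 × 2/13 = 6/13.

6/13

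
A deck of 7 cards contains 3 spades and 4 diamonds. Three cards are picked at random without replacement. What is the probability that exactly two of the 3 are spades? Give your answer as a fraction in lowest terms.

12/35

One ordering (spades drawn first) has probability 3/7 × 2/6 × 4/5 = 24/210 = 4/35.
There are C(3,2) = 3 such orderings, each equally likely, so P = 3 × 4/35 = 12/35.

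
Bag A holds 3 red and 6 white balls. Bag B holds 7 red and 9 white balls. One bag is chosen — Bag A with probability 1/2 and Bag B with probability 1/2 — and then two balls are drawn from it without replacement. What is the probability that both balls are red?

From Bag A: P(both red) = (3/9)(2/8) = 1/12.
From Bag B: P(both red) = (7/16)(6/15) = 7/40.
Total probability = (1/2)(1/12) + (1/2)(7/40) = 31/240.

31/240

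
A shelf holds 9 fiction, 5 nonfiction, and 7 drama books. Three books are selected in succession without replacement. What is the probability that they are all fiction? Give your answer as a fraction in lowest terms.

6/95

P(all fiction) = 9/21 × 8/20 × 7/19 = 504/7980 = 6/95.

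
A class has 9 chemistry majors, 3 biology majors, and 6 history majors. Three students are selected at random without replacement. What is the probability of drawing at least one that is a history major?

P(no history majors) = 12/18 × 11/17 × 10/16 = 1320/4896 = 55/204.
P(at least one) = 1 − 55/204 = 149/204.

149/204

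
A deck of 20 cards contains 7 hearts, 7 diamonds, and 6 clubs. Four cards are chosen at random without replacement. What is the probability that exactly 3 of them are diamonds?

One ordering (diamonds drawn first) has probability 7/20 × 6/19 × 5/18 × 13/17 = 2730/116280 = 91/3876.
There are C(4,3) = 4 such orderings, each equally likely, so P = 4 × 91/3876 = 91/969.

91/969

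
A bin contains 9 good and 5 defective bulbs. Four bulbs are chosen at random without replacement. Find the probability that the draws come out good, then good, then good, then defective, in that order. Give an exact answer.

15/143

Each draw changes the counts, so multiply the conditional probabilities along the sequence:
P = 9/14 × 8/13 × 7/12 × 5/11 = 2520/24024 = 15/143.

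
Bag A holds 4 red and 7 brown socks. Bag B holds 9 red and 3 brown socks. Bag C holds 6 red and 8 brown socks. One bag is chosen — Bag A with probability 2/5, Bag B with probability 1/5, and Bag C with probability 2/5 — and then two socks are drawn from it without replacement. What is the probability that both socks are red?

From Bag A: P(both red) = (4/11)(3/10) = 6/55.
From Bag B: P(both red) = (9/12)(8/11) = 6/11.
From Bag C: P(both red) = (6/14)(5/13) = 15/91.
Total probability = (2/5)(6/55) + (1/5)(6/11) + (2/5)(15/91) = 5472/25025.

5472/25025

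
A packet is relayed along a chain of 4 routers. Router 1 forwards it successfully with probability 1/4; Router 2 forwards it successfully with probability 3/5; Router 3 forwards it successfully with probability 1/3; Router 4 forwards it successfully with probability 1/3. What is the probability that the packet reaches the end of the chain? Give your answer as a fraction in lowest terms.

Each stage is reached only if all earlier stages succeed, so
P = 1/4 × 3/5 × 1/3 × 1/3 = 3/180 = 1/60.

1/60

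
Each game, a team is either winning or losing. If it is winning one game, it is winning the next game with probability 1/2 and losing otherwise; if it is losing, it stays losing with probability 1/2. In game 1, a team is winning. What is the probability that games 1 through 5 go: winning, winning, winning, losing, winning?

1/16

Game 1 is given. For each transition, use the conditional probability from the current state:
P(winning | winning) = 1/2; P(winning | winning) = 1/2; P(losing | winning) = 1/2; P(winning | losing) = 1/2.
P = 1/2 × 1/2 × 1/2 × 1/2 = 1/16.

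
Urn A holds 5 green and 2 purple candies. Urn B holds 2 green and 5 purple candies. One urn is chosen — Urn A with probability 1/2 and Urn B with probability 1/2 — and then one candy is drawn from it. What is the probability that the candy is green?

1/2

From Urn A: P(green) = 5/7.
From Urn B: P(green) = 2/7.
Total probability = (1/2)(5/7) + (1/2)(2/7) = 1/2.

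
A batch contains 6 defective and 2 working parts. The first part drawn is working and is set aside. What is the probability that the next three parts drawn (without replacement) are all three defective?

With the first part removed, 6 defective remain out of 7.
P = 6/7 × 5/6 × 4/5 = 120/210 = 4/7.

4/7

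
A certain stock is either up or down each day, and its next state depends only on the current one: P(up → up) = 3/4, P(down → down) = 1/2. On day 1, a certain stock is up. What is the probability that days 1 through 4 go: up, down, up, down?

1/32

Day 1 is given. For each transition, use the conditional probability from the current state:
P(down | up) = 1/4; P(up | down) = 1/2; P(down | up) = 1/4.
P = 1/4 × 1/2 × 1/4 = 1/32.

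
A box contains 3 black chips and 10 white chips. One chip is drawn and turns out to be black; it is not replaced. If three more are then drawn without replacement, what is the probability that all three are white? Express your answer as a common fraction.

6/11

With the first chip removed, 10 white remain out of 12.
P = 10/12 × 9/11 × 8/10 = 720/1320 = 6/11.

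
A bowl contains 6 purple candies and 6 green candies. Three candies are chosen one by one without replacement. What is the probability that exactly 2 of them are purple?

9/22

One ordering (purple drawn first) has probability 6/12 × 5/11 × 6/10 = 180/1320 = 3/22.
There are C(3,2) = 3 such orderings, each equally likely, so P = 3 × 3/22 = 9/22.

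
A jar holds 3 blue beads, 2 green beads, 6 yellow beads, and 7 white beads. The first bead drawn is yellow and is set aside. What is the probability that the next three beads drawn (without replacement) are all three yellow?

After the first draw, 5 of the remaining 17 beads are yellow.
P = 5/17 × 4/16 × 3/15 = 60/4080 = 1/68.

1/68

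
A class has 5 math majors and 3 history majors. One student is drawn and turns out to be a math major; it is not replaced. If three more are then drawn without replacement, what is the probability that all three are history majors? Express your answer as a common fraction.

1/35

After the first draw, 3 of the remaining 7 students are history majors.
P = 3/7 × 2/6 × 1/5 = 6/210 = 1/35.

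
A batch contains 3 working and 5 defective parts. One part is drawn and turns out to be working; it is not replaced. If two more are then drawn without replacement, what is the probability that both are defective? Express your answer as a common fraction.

After the first draw, 5 of the remaining 7 parts are defective.
P = 5/7 × 4/6 = 20/42 = 10/21.

10/21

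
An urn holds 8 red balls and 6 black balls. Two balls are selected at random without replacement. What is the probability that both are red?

P(every draw is red) = 8/14 × 7/13 = 56/182 = 4/13.

4/13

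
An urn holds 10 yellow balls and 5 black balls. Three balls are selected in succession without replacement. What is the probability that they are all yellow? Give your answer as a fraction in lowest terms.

P(all yellow) = 10/15 × 9/14 × 8/13 = 720/2730 = 24/91.

24/91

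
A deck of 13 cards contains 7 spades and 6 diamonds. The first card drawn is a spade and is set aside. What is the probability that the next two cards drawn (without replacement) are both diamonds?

After the first draw, 6 of the remaining 12 cards are diamonds.
P = 6/12 × 5/11 = 30/132 = 5/22.

5/22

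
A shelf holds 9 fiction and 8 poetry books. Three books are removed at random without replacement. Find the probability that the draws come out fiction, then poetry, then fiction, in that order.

12/85

Multiply the probability of each draw given the previous ones:
P = 9/17 × 8/16 × 8/15 = 576/4080 = 12/85.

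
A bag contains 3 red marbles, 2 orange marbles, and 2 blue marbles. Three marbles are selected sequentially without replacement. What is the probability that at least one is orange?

P(no orange) = 5/7 × 4/6 × 3/5 = 60/210 = 2/7.
P(at least one) = 1 − 2/7 = 5/7.

5/7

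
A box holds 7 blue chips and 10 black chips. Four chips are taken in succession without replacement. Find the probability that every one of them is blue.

1/68

P = 7/17 × 6/16 × 5/15 × 4/14 = 840/57120 = 1/68.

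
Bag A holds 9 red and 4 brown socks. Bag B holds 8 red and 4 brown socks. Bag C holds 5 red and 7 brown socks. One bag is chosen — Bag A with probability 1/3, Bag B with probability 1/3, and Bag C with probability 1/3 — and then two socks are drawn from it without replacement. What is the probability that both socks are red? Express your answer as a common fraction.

445/1287

From Bag A: P(both red) = (9/13)(8/12) = 6/13.
From Bag B: P(both red) = (8/12)(7/11) = 14/33.
From Bag C: P(both red) = (5/12)(4/11) = 5/33.
Total probability = (1/3)(6/13) + (1/3)(14/33) + (1/3)(5/33) = 445/1287.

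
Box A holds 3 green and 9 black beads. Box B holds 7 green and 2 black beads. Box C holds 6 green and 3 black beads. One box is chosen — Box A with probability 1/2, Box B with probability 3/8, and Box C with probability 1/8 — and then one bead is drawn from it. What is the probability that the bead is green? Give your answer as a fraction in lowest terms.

1/2

From Box A: P(green) = 3/12.
From Box B: P(green) = 7/9.
From Box C: P(green) = 6/9.
Total probability = (1/2)(3/12) + (3/8)(7/9) + (1/8)(6/9) = 1/2.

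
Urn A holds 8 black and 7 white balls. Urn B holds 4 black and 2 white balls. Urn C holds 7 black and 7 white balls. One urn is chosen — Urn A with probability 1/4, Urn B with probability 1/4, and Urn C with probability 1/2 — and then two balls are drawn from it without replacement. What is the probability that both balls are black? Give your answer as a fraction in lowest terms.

11/39

From Urn A: P(both black) = (8/15)(7/14) = 4/15.
From Urn B: P(both black) = (4/6)(3/5) = 2/5.
From Urn C: P(both black) = (7/14)(6/13) = 3/13.
Total probability = (1/4)(4/15) + (1/4)(2/5) + (1/2)(3/13) = 11/39.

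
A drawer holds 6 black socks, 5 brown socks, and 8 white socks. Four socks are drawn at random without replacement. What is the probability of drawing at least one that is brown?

2875/3876

P(no brown) = 14/19 × 13/18 × 12/17 × 11/16 = 24024/93024 = 1001/3876.
P(at least one) = 1 − 1001/3876 = 2875/3876.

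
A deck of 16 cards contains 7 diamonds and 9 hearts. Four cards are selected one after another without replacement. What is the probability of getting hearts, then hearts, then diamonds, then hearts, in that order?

Each draw changes the counts, so multiply the conditional probabilities along the sequence:
P = 9/16 × 8/15 × 7/14 × 7/13 = 3528/43680 = 21/260.

21/260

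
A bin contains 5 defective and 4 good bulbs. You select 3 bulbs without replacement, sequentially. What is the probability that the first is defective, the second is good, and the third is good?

5/42

Multiply the probability of each draw given the previous ones:
P = 5/9 × 4/8 × 3/7 = 60/504 = 5/42.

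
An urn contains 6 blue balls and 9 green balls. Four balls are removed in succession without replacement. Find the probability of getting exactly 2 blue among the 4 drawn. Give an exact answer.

One ordering (blue drawn first) has probability 6/15 × 5/14 × 9/13 × 8/12 = 2160/32760 = 6/91.
There are C(4,2) = 6 such orderings, each equally likely, so P = 6 × 6/91 = 36/91.

36/91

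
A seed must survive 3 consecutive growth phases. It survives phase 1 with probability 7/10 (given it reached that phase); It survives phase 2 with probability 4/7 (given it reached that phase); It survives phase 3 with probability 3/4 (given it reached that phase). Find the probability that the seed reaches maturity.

The events are sequential, so multiply the conditional probabilities:
P = 7/10 × 4/7 × 3/4 = 84/280 = 3/10.

3/10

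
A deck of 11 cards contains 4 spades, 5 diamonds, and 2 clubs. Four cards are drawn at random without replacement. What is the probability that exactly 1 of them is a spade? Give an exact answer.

14/33

One ordering (a spade drawn first) has probability 4/11 × 7/10 × 6/9 × 5/8 = 840/7920 = 7/66.
There are C(4,1) = 4 such orderings, each equally likely, so P = 4 × 7/66 = 14/33.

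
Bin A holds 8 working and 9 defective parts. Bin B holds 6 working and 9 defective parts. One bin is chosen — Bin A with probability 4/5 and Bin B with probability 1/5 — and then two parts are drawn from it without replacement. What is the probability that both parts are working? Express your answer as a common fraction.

23/119

From Bin A: P(both working) = (8/17)(7/16) = 7/34.
From Bin B: P(both working) = (6/15)(5/14) = 1/7.
Total probability = (4/5)(7/34) + (1/5)(1/7) = 23/119.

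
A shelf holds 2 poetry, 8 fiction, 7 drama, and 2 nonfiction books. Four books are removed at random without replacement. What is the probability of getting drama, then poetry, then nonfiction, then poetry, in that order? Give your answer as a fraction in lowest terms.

7/23256

Multiply the probability of each draw given the previous ones:
P = 7/19 × 2/18 × 2/17 × 1/16 = 28/93024 = 7/23256.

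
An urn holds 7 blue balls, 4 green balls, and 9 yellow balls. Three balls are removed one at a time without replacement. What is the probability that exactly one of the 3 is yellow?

One ordering (yellow drawn first) has probability 9/20 × 11/19 × 10/18 = 990/6840 = 11/76.
There are C(3,1) = 3 such orderings, each equally likely, so P = 3 × 11/76 = 33/76.

33/76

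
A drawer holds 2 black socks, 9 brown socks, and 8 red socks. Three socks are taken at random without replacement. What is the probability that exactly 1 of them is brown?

One ordering (brown drawn first) has probability 9/19 × 10/18 × 9/17 = 810/5814 = 45/323.
There are C(3,1) = 3 such orderings, each equally likely, so P = 3 × 45/323 = 135/323.

135/323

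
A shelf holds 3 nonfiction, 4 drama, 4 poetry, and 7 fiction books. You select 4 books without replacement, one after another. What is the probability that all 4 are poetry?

P(every draw is poetry) = 4/18 × 3/17 × 2/16 × 1/15 = 24/73440 = 1/3060.

1/3060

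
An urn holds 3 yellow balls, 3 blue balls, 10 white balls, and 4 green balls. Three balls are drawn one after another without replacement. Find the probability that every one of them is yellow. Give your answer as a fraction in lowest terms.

1/1140

P(every draw is yellow) = 3/20 × 2/19 × 1/18 = 6/6840 = 1/1140.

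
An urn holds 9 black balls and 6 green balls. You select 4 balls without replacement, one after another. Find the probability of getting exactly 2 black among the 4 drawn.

One ordering (black drawn first) has probability 9/15 × 8/14 × 6/13 × 5/12 = 2160/32760 = 6/91.
There are C(4,2) = 6 such orderings, each equally likely, so P = 6 × 6/91 = 36/91.

36/91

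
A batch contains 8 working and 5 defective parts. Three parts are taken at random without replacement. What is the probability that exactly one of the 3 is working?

One ordering (working drawn first) has probability 8/13 × 5/12 × 4/11 = 160/1716 = 40/429.
There are C(3,1) = 3 such orderings, each equally likely, so P = 3 × 40/429 = 40/143.

40/143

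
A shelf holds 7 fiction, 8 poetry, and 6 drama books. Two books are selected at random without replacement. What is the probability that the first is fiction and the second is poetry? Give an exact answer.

Chain rule:
P = 7/21 × 8/20 = 56/420 = 2/15.

2/15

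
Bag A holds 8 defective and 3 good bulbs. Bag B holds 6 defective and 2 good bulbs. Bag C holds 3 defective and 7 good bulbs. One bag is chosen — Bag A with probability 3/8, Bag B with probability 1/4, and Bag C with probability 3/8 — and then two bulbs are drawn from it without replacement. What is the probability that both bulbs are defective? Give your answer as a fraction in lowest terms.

431/1232

From Bag A: P(both defective) = (8/11)(7/10) = 28/55.
From Bag B: P(both defective) = (6/8)(5/7) = 15/28.
From Bag C: P(both defective) = (3/10)(2/9) = 1/15.
Total probability = (3/8)(28/55) + (1/4)(15/28) + (3/8)(1/15) = 431/1232.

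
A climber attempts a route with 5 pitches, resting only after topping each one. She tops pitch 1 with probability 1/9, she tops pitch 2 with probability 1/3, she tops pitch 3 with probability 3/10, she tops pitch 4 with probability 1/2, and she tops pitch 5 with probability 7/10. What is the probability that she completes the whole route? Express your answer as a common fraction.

Multiplying along the chain,
P = 1/9 × 1/3 × 3/10 × 1/2 × 7/10 = 21/5400 = 7/1800.

7/1800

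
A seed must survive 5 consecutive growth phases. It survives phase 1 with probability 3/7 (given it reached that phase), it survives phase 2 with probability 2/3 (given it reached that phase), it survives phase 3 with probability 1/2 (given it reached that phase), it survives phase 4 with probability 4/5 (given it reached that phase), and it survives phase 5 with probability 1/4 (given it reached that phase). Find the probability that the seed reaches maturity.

1/35

Multiplying along the chain,
P = 3/7 × 2/3 × 1/2 × 4/5 × 1/4 = 24/840 = 1/35.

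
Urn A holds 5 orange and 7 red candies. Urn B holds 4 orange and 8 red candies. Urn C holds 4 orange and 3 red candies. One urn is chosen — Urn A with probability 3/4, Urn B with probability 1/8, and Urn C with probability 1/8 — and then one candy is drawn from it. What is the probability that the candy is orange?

From Urn A: P(orange) = 5/12.
From Urn B: P(orange) = 4/12.
From Urn C: P(orange) = 4/7.
Total probability = (3/4)(5/12) + (1/8)(4/12) + (1/8)(4/7) = 143/336.

143/336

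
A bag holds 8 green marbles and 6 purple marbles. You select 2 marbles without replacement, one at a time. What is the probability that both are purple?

15/91

P = 6/14 × 5/13 = 30/182 = 15/91.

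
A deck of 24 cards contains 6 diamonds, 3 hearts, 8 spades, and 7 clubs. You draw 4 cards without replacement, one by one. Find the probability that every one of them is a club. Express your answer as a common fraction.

5/1518

P = 7/24 × 6/23 × 5/22 × 4/21 = 840/255024 = 5/1518.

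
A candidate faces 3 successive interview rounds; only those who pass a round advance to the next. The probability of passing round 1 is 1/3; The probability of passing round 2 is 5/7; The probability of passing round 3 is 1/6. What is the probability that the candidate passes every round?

Multiplying along the chain,
P = 1/3 × 5/7 × 1/6 = 5/126.

5/126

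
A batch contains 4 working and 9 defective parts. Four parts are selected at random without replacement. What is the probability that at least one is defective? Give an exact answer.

714/715

P(no defective) = 4/13 × 3/12 × 2/11 × 1/10 = 24/17160 = 1/715.
P(at least one) = 1 − 1/715 = 714/715.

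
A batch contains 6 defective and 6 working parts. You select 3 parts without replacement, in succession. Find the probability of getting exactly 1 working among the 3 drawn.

One ordering (working drawn first) has probability 6/12 × 6/11 × 5/10 = 180/1320 = 3/22.
There are C(3,1) = 3 such orderings, each equally likely, so P = 3 × 3/22 = 9/22.

9/22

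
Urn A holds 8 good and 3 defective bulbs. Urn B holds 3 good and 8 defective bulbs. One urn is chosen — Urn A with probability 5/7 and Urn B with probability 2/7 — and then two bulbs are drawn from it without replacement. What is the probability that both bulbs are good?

146/385

From Urn A: P(both good) = (8/11)(7/10) = 28/55.
From Urn B: P(both good) = (3/11)(2/10) = 3/55.
Total probability = (5/7)(28/55) + (2/7)(3/55) = 146/385.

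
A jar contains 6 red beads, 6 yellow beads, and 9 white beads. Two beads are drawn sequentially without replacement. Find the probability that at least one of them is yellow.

P(no yellow) = 15/21 × 14/20 = 210/420 = 1/2.
P(at least one) = 1 − 1/2 = 1/2.

1/2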